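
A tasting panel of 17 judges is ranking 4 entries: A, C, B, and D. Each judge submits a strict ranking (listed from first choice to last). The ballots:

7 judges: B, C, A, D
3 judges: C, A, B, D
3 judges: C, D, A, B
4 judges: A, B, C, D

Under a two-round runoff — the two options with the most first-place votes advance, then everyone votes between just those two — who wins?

Round 1 first-place votes: A 4, C 6, B 7, D 0.
B and C advance.
Runoff: B is preferred to C by 11 voters; C by 6.
B wins the runoff.

B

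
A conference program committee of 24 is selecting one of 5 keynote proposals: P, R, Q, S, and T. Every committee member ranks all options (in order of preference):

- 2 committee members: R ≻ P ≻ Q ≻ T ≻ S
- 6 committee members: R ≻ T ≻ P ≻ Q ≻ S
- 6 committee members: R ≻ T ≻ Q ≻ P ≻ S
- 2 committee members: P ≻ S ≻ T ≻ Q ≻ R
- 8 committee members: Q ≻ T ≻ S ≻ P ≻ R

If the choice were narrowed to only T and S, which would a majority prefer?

Voters preferring T to S: 22; preferring S to T: 2.
T wins the head-to-head.

T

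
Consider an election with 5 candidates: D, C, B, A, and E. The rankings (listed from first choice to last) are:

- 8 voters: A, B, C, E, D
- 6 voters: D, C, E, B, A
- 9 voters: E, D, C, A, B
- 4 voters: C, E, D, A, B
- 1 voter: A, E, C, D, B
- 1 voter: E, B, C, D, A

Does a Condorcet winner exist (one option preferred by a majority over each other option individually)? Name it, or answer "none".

none

Checking pairwise contests:
E beats D 23–6.
D beats C 15–14.
D beats B 20–9.
D beats A 20–9.
C beats E 18–11.
Every option loses at least one head-to-head, so there is no Condorcet winner.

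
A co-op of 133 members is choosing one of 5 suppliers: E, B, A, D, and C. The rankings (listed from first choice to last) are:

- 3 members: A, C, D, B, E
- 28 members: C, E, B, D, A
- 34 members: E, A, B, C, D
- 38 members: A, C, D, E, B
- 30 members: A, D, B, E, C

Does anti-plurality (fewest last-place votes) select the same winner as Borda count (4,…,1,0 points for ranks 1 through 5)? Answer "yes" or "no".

Anti-plurality — last-place votes: E 3, B 38, A 28, D 34, C 30. Winner: E.
Borda — scores: E 288, B 187, A 386, D 200, C 269. Winner: A.
The two methods disagree.

no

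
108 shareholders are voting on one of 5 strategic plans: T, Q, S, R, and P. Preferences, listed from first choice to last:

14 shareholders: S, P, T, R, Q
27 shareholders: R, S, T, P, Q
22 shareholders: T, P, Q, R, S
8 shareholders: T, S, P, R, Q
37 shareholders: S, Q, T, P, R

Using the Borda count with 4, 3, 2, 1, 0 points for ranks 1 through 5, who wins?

S

T: 14·2 + 27·2 + 22·4 + 8·4 + 37·2 = 276
Q: 14·0 + 27·0 + 22·2 + 8·0 + 37·3 = 155
S: 14·4 + 27·3 + 22·0 + 8·3 + 37·4 = 309
R: 14·1 + 27·4 + 22·1 + 8·1 + 37·0 = 152
P: 14·3 + 27·1 + 22·3 + 8·2 + 37·1 = 188
S has the highest Borda score (309).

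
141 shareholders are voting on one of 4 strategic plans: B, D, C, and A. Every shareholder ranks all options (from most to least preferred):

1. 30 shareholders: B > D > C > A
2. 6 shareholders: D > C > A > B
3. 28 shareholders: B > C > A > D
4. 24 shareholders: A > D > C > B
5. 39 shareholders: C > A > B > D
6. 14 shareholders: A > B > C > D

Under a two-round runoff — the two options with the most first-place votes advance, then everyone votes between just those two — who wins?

Round 1 first-place votes: B 58, D 6, C 39, A 38.
B and C advance.
Runoff: B is preferred to C by 72 voters; C by 69.
B wins the runoff.

B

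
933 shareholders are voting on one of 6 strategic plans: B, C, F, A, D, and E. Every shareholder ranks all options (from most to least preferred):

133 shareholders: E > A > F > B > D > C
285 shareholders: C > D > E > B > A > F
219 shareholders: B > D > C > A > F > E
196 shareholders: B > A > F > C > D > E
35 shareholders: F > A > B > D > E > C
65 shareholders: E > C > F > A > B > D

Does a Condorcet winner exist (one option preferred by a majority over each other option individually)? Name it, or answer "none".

none

Checking pairwise contests:
E beats B 483–450.
B beats C 583–350.
B beats F 700–233.
B beats A 700–233.
B beats D 648–285.
C beats E 700–233.
Every option loses at least one head-to-head, so there is no Condorcet winner.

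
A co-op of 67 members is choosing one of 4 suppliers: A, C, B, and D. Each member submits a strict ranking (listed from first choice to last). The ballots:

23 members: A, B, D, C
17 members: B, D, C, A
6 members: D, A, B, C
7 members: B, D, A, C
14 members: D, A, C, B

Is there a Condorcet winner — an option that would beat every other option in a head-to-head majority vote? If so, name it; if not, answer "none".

Checking pairwise contests:
D beats A 44–23.
A beats C 50–17.
A beats B 43–24.
B beats D 47–20.
Every option loses at least one head-to-head, so there is no Condorcet winner.

none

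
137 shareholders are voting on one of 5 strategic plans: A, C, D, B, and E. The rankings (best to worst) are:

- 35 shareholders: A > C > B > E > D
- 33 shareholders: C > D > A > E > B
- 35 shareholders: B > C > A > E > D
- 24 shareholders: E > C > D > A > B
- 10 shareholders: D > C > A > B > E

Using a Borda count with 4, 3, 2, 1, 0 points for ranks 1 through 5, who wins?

C

A: 35·4 + 33·2 + 35·2 + 24·1 + 10·2 = 320
C: 35·3 + 33·4 + 35·3 + 24·3 + 10·3 = 444
D: 35·0 + 33·3 + 35·0 + 24·2 + 10·4 = 187
B: 35·2 + 33·0 + 35·4 + 24·0 + 10·1 = 220
E: 35·1 + 33·1 + 35·1 + 24·4 + 10·0 = 199
C has the highest Borda score (444).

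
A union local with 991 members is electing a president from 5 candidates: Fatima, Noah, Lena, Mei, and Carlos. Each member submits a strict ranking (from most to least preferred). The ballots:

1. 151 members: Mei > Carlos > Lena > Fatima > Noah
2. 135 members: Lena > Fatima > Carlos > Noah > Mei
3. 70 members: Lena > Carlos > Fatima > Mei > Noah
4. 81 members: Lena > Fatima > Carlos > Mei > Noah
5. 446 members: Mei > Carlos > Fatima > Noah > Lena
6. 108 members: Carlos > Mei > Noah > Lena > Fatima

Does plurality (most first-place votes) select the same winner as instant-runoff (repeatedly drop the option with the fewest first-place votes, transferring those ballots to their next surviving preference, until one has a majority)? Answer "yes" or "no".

Plurality — first-place votes: Fatima 0, Noah 0, Lena 286, Mei 597, Carlos 108. Winner: Mei.
Instant-runoff — R1 Fatima 0, Noah 0, Lena 286, Mei 597, Carlos 108 (Mei winner). Winner: Mei.
The two methods agree.

yes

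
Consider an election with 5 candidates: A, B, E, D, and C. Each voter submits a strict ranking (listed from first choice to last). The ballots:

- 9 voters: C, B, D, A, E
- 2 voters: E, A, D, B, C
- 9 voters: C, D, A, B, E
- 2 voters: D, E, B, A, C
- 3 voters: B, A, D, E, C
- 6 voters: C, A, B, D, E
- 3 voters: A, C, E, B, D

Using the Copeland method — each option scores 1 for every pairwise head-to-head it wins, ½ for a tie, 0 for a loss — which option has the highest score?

C

A: beats B and E; loses to D and C → score 2.
B: beats E and D; loses to A and C → score 2.
E: loses to A, B, D, and C → score 0.
D: beats A and E; loses to B and C → score 2.
C: beats A, B, E, and D → score 4.
C has the best pairwise record.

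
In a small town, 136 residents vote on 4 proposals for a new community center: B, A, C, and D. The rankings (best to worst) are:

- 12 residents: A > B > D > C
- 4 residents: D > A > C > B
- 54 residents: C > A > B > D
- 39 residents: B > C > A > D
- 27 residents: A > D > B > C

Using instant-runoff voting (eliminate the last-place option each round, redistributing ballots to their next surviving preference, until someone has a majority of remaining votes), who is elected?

C

Round 1: B 39, A 39, C 54, D 4. Eliminate D.
Round 2: B 39, A 43, C 54. Eliminate B.
Round 3: A 43, C 93. C has a majority.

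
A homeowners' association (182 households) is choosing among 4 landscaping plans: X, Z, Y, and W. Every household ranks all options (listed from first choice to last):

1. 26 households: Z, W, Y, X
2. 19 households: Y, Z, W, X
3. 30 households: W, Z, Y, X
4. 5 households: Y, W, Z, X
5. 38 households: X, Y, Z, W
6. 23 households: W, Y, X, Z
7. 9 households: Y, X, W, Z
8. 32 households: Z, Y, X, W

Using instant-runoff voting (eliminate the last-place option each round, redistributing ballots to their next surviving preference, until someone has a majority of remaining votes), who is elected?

Z

Round 1: X 38, Z 58, Y 33, W 53. Eliminate Y.
Round 2: X 47, Z 77, W 58. Eliminate X.
Round 3: Z 115, W 67. Z has a majority.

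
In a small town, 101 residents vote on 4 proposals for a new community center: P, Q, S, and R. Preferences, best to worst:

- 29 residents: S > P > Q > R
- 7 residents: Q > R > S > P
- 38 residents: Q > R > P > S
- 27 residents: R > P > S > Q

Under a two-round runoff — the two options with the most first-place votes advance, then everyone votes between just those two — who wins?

S

Round 1 first-place votes: P 0, Q 45, S 29, R 27.
Q and S advance.
Runoff: Q is preferred to S by 45 voters; S by 56.
S wins the runoff.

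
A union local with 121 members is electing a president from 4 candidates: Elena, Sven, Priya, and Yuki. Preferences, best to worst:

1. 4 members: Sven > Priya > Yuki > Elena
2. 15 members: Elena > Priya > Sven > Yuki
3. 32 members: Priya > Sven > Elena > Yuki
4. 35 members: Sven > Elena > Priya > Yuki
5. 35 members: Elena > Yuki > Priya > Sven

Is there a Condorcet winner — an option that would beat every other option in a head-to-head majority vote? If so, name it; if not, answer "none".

Checking pairwise contests:
Sven beats Elena 71–50.
Priya beats Sven 82–39.
Elena beats Priya 85–36.
Elena beats Yuki 117–4.
Every option loses at least one head-to-head, so there is no Condorcet winner.

none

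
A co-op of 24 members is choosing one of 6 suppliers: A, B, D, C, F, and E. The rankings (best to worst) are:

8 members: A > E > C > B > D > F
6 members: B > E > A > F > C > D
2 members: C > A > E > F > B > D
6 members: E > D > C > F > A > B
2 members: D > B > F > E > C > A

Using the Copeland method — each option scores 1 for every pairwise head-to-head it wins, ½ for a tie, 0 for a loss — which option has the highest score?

E

A: beats B, D, C, and F; loses to E → score 4.
B: beats D and F; loses to A, C, and E → score 2.
D: beats F; loses to A, B, C, and E → score 1.
C: beats B, D, and F; loses to A and E → score 3.
F: loses to A, B, D, C, and E → score 0.
E: beats A, B, D, C, and F → score 5.
E has the best pairwise record.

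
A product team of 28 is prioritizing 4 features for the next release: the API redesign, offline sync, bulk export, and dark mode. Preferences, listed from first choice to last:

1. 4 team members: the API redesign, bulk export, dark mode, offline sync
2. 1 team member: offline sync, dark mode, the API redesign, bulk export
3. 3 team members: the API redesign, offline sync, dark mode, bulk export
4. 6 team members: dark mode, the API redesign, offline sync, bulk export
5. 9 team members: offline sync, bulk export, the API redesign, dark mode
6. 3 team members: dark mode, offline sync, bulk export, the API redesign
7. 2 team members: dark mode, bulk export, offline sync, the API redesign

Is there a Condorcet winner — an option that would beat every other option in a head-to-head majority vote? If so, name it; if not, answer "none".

Checking pairwise contests:
offline sync beats the API redesign 15–13.
dark mode beats offline sync 15–13.
offline sync beats bulk export 22–6.
the API redesign beats dark mode 16–12.
Every option loses at least one head-to-head, so there is no Condorcet winner.

none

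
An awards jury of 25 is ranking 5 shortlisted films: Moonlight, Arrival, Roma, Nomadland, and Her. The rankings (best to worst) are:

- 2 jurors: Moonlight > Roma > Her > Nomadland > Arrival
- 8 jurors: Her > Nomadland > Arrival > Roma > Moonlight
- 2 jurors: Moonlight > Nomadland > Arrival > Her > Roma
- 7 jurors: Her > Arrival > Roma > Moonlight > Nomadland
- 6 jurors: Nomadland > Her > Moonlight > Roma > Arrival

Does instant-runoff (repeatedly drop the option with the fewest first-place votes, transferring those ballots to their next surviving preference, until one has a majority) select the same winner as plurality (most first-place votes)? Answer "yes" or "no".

yes

Instant-runoff — R1 Moonlight 4, Arrival 0, Roma 0, Nomadland 6, Her 15 (Her winner). Winner: Her.
Plurality — first-place votes: Moonlight 4, Arrival 0, Roma 0, Nomadland 6, Her 15. Winner: Her.
The two methods agree.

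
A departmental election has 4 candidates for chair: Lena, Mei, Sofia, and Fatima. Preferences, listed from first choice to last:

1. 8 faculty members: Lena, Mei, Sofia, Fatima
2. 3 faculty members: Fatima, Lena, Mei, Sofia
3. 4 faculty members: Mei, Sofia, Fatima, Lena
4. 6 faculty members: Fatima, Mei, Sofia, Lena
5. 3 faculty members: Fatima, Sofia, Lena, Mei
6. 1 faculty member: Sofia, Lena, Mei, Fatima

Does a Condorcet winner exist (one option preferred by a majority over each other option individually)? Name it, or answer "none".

none

Checking pairwise contests:
Sofia beats Lena 14–11.
Lena beats Mei 15–10.
Mei beats Sofia 21–4.
Mei beats Fatima 13–12.
Every option loses at least one head-to-head, so there is no Condorcet winner.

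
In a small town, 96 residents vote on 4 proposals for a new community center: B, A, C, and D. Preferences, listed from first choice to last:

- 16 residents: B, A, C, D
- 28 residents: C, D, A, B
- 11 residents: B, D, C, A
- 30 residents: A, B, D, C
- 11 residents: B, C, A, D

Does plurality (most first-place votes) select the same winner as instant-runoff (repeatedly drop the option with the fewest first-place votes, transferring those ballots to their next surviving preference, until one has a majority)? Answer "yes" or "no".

Plurality — first-place votes: B 38, A 30, C 28, D 0. Winner: B.
Instant-runoff — R1 B 38, A 30, C 28, D 0 (D out); R2 B 38, A 30, C 28 (C out); R3 B 38, A 58 (A winner). Winner: A.
The two methods disagree.

no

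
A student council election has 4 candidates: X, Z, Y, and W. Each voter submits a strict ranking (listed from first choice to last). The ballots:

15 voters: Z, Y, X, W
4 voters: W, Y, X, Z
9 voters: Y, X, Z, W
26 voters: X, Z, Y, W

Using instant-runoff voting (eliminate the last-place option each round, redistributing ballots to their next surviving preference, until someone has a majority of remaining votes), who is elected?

Round 1: X 26, Z 15, Y 9, W 4. Eliminate W.
Round 2: X 26, Z 15, Y 13. Eliminate Y.
Round 3: X 39, Z 15. X has a majority.

X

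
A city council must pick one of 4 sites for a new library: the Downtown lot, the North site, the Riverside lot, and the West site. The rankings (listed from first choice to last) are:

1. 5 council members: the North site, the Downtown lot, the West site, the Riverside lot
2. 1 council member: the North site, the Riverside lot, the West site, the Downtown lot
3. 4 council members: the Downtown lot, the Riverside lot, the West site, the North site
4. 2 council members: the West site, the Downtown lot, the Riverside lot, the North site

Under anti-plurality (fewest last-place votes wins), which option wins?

Last-place votes: the Downtown lot 1, the North site 6, the Riverside lot 5, the West site 0.
the West site is ranked last by the fewest voters, so the West site wins.

the West site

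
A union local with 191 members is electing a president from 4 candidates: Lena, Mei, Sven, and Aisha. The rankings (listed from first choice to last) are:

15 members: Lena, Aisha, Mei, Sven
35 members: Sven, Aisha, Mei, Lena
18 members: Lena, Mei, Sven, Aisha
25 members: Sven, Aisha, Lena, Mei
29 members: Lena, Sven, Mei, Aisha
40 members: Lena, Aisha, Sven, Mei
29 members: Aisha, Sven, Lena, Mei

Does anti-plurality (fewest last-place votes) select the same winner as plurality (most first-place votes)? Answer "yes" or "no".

no

Anti-plurality — last-place votes: Lena 35, Mei 94, Sven 15, Aisha 47. Winner: Sven.
Plurality — first-place votes: Lena 102, Mei 0, Sven 60, Aisha 29. Winner: Lena.
The two methods disagree.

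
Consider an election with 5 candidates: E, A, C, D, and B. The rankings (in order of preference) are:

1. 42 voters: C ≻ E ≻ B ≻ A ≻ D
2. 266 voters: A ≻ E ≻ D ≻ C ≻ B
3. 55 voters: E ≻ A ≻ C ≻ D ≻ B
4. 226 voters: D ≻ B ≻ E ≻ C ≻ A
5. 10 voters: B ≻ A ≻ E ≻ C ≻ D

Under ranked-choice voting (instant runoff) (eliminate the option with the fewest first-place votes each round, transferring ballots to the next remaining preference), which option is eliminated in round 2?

Round 1: E 55, A 266, C 42, D 226, B 10. Eliminate B.
Round 2: E 55, A 276, C 42, D 226. Eliminate C.

C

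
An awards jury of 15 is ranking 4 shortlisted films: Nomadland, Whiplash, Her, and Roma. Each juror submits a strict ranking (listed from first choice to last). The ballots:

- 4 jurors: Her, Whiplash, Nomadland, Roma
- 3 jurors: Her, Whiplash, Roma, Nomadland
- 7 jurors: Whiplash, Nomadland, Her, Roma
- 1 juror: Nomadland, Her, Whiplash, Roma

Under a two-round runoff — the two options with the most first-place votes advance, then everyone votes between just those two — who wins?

Round 1 first-place votes: Nomadland 1, Whiplash 7, Her 7, Roma 0.
Whiplash and Her advance.
Runoff: Whiplash is preferred to Her by 7 voters; Her by 8.
Her wins the runoff.

Her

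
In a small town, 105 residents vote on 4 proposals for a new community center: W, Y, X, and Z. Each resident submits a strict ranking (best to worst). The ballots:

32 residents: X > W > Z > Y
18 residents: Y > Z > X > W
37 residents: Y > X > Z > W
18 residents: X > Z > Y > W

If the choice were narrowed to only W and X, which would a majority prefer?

Voters preferring W to X: 0; preferring X to W: 105.
X wins the head-to-head.

X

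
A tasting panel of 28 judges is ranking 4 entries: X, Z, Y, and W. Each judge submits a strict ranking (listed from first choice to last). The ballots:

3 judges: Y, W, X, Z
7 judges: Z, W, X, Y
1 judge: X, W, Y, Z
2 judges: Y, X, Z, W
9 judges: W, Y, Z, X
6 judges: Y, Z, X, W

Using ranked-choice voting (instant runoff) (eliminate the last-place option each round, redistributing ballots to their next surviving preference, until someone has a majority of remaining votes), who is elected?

Round 1: X 1, Z 7, Y 11, W 9. Eliminate X.
Round 2: Z 7, Y 11, W 10. Eliminate Z.
Round 3: Y 11, W 17. W has a majority.

W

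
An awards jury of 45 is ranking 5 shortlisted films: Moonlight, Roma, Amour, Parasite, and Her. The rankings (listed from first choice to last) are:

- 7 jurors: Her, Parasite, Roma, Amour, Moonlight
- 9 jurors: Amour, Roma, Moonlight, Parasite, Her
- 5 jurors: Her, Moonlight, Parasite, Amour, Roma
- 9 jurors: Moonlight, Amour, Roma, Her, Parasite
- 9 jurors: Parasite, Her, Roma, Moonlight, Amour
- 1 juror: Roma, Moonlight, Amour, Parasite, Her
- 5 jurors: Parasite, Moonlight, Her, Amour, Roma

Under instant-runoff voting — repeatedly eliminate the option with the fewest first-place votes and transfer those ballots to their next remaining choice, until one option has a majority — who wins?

Round 1: Moonlight 9, Roma 1, Amour 9, Parasite 14, Her 12. Eliminate Roma.
Round 2: Moonlight 10, Amour 9, Parasite 14, Her 12. Eliminate Amour.
Round 3: Moonlight 19, Parasite 14, Her 12. Eliminate Her.
Round 4: Moonlight 24, Parasite 21. Moonlight has a majority.

Moonlight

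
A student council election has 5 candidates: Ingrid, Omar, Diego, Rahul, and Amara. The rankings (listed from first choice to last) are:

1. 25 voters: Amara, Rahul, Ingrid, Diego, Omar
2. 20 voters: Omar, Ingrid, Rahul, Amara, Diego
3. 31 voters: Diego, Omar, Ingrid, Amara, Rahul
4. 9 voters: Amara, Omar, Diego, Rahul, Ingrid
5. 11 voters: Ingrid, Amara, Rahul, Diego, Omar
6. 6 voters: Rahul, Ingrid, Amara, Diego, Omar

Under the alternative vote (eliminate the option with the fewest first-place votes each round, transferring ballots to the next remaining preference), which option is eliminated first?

Round 1: Ingrid 11, Omar 20, Diego 31, Rahul 6, Amara 34. Eliminate Rahul.

Rahul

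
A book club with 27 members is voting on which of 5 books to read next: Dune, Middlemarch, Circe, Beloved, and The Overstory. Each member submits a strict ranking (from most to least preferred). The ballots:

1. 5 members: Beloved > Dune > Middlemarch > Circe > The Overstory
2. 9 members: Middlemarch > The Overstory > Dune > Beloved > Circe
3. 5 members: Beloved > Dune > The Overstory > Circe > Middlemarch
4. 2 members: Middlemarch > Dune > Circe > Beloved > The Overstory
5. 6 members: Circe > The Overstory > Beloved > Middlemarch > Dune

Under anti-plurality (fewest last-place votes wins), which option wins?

Beloved

Last-place votes: Dune 6, Middlemarch 5, Circe 9, Beloved 0, The Overstory 7.
Beloved is ranked last by the fewest voters, so Beloved wins.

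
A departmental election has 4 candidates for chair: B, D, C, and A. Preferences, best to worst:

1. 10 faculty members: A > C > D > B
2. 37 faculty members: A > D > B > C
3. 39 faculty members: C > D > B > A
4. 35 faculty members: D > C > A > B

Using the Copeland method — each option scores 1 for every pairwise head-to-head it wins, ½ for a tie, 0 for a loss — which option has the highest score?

B: loses to D, C, and A → score 0.
D: beats B, C, and A → score 3.
C: beats B and A; loses to D → score 2.
A: beats B; loses to D and C → score 1.
D has the best pairwise record.

D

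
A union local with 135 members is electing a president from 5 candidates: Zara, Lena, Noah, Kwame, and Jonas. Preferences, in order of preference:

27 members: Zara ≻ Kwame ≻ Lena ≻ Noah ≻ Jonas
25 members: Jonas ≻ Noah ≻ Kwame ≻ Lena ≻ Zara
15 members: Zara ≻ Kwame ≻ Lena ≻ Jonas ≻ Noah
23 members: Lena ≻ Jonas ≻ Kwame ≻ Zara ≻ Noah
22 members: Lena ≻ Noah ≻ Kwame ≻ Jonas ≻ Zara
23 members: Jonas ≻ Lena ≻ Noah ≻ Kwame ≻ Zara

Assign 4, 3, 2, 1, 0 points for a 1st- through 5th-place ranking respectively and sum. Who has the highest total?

Zara: 27·4 + 25·0 + 15·4 + 23·1 + 22·0 + 23·0 = 191
Lena: 27·2 + 25·1 + 15·2 + 23·4 + 22·4 + 23·3 = 358
Noah: 27·1 + 25·3 + 15·0 + 23·0 + 22·3 + 23·2 = 214
Kwame: 27·3 + 25·2 + 15·3 + 23·2 + 22·2 + 23·1 = 289
Jonas: 27·0 + 25·4 + 15·1 + 23·3 + 22·1 + 23·4 = 298
Lena has the highest Borda score (358).

Lena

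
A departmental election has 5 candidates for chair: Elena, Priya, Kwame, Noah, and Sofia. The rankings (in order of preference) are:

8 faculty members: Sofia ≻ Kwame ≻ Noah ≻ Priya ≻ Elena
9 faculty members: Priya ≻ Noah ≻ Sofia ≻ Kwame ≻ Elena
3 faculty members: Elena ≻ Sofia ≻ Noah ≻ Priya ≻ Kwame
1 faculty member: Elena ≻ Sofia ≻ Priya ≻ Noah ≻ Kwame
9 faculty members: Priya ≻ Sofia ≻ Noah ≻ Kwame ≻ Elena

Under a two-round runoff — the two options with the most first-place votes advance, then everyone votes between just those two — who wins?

Round 1 first-place votes: Elena 4, Priya 18, Kwame 0, Noah 0, Sofia 8.
Priya and Sofia advance.
Runoff: Priya is preferred to Sofia by 18 voters; Sofia by 12.
Priya wins the runoff.

Priya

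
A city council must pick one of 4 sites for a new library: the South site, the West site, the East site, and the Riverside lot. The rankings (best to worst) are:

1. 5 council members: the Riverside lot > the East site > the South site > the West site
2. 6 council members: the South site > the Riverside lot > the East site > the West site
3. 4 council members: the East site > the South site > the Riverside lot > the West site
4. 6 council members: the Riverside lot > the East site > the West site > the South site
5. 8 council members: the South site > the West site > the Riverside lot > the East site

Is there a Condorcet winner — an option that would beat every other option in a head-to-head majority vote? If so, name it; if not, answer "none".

Checking pairwise contests:
the East site beats the South site 15–14.
the South site beats the West site 23–6.
the Riverside lot beats the East site 25–4.
the South site beats the Riverside lot 18–11.
Every option loses at least one head-to-head, so there is no Condorcet winner.

none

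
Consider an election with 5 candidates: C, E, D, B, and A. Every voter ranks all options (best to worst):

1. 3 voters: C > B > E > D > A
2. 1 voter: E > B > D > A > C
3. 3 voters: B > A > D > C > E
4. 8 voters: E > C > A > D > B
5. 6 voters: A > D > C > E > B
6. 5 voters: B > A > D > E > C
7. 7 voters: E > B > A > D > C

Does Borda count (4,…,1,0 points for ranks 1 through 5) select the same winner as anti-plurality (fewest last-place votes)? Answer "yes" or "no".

Borda — scores: C 51, E 81, D 54, B 65, A 79. Winner: E.
Anti-plurality — last-place votes: C 13, E 3, D 0, B 14, A 3. Winner: D.
The two methods disagree.

no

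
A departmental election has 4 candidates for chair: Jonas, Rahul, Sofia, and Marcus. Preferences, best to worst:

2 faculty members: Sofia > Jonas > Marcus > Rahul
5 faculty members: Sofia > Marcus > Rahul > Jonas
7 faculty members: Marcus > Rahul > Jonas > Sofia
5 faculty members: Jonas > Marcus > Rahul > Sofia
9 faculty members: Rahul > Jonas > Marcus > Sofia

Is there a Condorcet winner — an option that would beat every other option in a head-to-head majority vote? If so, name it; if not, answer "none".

Checking pairwise contests:
Rahul beats Jonas 21–7.
Marcus beats Rahul 19–9.
Jonas beats Sofia 21–7.
Jonas beats Marcus 16–12.
Every option loses at least one head-to-head, so there is no Condorcet winner.

none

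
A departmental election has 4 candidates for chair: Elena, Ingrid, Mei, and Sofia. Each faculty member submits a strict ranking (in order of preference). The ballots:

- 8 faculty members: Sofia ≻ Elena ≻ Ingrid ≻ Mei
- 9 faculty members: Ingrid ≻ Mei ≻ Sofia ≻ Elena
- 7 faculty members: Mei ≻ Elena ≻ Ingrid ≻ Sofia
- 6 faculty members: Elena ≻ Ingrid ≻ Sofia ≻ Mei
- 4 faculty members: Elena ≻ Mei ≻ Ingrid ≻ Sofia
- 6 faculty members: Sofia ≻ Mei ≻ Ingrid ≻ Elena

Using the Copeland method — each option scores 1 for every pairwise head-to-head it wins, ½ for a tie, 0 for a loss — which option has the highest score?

Ingrid

Elena: beats Ingrid; loses to Mei and Sofia → score 1.
Ingrid: beats Mei and Sofia; loses to Elena → score 2.
Mei: beats Elena; ties Sofia; loses to Ingrid → score 1.5.
Sofia: beats Elena; ties Mei; loses to Ingrid → score 1.5.
Ingrid has the best pairwise record.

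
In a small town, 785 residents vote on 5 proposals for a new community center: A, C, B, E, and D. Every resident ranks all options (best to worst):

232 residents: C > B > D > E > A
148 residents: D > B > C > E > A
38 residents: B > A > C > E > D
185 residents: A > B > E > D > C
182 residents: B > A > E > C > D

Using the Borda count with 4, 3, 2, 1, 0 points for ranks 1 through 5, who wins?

B

A: 232·0 + 148·0 + 38·3 + 185·4 + 182·3 = 1400
C: 232·4 + 148·2 + 38·2 + 185·0 + 182·1 = 1482
B: 232·3 + 148·3 + 38·4 + 185·3 + 182·4 = 2575
E: 232·1 + 148·1 + 38·1 + 185·2 + 182·2 = 1152
D: 232·2 + 148·4 + 38·0 + 185·1 + 182·0 = 1241
B has the highest Borda score (2575).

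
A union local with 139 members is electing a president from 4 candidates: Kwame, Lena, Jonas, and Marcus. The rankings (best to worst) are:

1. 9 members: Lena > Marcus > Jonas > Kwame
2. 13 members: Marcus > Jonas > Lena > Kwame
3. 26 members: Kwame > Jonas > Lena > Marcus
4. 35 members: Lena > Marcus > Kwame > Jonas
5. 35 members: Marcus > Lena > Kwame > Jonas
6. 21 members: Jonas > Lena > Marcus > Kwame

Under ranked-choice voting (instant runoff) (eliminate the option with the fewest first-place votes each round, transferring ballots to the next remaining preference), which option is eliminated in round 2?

Round 1: Kwame 26, Lena 44, Jonas 21, Marcus 48. Eliminate Jonas.
Round 2: Kwame 26, Lena 65, Marcus 48. Eliminate Kwame.

Kwame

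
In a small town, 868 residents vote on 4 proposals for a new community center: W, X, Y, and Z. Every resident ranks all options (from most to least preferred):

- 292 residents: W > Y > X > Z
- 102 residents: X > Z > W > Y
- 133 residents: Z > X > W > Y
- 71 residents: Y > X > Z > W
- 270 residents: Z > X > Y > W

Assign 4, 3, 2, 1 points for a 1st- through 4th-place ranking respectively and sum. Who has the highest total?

W: 292·4 + 102·2 + 133·2 + 71·1 + 270·1 = 1979
X: 292·2 + 102·4 + 133·3 + 71·3 + 270·3 = 2414
Y: 292·3 + 102·1 + 133·1 + 71·4 + 270·2 = 1935
Z: 292·1 + 102·3 + 133·4 + 71·2 + 270·4 = 2352
X has the highest Borda score (2414).

X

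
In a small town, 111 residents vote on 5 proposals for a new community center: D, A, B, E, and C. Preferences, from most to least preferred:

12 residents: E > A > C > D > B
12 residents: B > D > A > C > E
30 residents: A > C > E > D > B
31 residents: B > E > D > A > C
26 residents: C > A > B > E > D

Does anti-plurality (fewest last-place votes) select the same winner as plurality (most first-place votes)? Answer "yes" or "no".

no

Anti-plurality — last-place votes: D 26, A 0, B 42, E 12, C 31. Winner: A.
Plurality — first-place votes: D 0, A 30, B 43, E 12, C 26. Winner: B.
The two methods disagree.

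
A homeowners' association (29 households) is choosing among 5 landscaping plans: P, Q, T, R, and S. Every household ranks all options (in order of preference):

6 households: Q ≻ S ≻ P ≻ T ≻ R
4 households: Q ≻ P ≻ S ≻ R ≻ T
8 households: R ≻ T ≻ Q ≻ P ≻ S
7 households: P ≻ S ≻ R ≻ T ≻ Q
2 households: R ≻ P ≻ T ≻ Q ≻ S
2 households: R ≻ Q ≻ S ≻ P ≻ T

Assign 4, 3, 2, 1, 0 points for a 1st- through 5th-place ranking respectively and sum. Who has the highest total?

P: 6·2 + 4·3 + 8·1 + 7·4 + 2·3 + 2·1 = 68
Q: 6·4 + 4·4 + 8·2 + 7·0 + 2·1 + 2·3 = 64
T: 6·1 + 4·0 + 8·3 + 7·1 + 2·2 + 2·0 = 41
R: 6·0 + 4·1 + 8·4 + 7·2 + 2·4 + 2·4 = 66
S: 6·3 + 4·2 + 8·0 + 7·3 + 2·0 + 2·2 = 51
P has the highest Borda score (68).

P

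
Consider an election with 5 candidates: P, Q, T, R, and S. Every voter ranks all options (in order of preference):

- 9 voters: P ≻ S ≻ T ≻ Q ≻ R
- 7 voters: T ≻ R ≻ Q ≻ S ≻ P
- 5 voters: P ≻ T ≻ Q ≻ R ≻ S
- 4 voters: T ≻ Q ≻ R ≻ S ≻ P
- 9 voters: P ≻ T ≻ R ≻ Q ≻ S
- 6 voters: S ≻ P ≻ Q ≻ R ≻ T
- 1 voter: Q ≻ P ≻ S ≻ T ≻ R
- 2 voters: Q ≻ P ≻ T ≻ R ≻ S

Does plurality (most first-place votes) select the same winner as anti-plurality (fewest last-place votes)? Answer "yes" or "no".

Plurality — first-place votes: P 23, Q 3, T 11, R 0, S 6. Winner: P.
Anti-plurality — last-place votes: P 11, Q 0, T 6, R 10, S 16. Winner: Q.
The two methods disagree.

no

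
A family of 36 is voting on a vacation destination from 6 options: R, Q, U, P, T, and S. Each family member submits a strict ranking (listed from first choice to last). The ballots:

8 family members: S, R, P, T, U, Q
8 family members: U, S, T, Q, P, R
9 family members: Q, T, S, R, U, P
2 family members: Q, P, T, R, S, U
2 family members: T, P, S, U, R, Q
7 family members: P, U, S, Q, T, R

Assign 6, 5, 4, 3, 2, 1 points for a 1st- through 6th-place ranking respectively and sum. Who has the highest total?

S

R: 8·5 + 8·1 + 9·3 + 2·3 + 2·2 + 7·1 = 92
Q: 8·1 + 8·3 + 9·6 + 2·6 + 2·1 + 7·3 = 121
U: 8·2 + 8·6 + 9·2 + 2·1 + 2·3 + 7·5 = 125
P: 8·4 + 8·2 + 9·1 + 2·5 + 2·5 + 7·6 = 119
T: 8·3 + 8·4 + 9·5 + 2·4 + 2·6 + 7·2 = 135
S: 8·6 + 8·5 + 9·4 + 2·2 + 2·4 + 7·4 = 164
S has the highest Borda score (164).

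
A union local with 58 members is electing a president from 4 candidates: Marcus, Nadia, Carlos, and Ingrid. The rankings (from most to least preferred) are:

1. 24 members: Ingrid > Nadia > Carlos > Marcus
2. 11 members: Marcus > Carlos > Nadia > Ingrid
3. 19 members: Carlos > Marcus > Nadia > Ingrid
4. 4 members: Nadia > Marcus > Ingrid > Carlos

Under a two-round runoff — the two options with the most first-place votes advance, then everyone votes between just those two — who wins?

Carlos

Round 1 first-place votes: Marcus 11, Nadia 4, Carlos 19, Ingrid 24.
Ingrid and Carlos advance.
Runoff: Ingrid is preferred to Carlos by 28 voters; Carlos by 30.
Carlos wins the runoff.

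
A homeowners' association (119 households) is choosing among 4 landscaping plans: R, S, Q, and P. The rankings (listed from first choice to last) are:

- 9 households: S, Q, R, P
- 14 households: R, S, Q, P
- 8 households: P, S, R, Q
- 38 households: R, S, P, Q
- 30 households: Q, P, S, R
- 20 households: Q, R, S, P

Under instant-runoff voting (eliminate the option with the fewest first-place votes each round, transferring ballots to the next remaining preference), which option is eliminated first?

Round 1: R 52, S 9, Q 50, P 8. Eliminate P.

P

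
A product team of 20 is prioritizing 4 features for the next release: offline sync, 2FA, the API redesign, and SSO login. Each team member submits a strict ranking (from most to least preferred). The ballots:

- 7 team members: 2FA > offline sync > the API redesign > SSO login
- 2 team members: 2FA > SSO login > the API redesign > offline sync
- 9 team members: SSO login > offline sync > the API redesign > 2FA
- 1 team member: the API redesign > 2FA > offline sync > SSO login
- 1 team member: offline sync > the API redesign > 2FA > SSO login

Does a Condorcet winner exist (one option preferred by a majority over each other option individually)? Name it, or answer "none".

Checking pairwise contests:
SSO login beats offline sync 11–9.
the API redesign beats 2FA 11–9.
offline sync beats the API redesign 17–3.
2FA beats SSO login 11–9.
Every option loses at least one head-to-head, so there is no Condorcet winner.

none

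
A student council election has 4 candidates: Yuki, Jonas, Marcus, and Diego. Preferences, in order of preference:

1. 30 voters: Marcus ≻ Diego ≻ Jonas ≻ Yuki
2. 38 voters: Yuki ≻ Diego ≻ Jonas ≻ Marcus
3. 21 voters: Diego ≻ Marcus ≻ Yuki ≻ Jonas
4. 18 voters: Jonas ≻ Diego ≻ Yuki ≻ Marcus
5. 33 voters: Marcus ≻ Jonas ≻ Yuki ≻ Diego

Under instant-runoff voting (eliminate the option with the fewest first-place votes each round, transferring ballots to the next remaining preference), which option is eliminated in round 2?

Yuki

Round 1: Yuki 38, Jonas 18, Marcus 63, Diego 21. Eliminate Jonas.
Round 2: Yuki 38, Marcus 63, Diego 39. Eliminate Yuki.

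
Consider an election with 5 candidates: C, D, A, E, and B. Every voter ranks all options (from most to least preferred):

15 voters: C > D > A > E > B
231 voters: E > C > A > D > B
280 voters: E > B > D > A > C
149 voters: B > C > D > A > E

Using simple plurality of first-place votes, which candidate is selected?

E

First-place votes: C 15, D 0, A 0, E 511, B 149.
E has the most first-place votes.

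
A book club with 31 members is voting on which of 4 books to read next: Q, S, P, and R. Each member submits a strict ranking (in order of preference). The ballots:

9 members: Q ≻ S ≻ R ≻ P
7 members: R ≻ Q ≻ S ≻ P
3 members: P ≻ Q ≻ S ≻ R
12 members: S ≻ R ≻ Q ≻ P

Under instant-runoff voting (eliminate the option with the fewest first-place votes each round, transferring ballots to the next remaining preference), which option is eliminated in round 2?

Round 1: Q 9, S 12, P 3, R 7. Eliminate P.
Round 2: Q 12, S 12, R 7. Eliminate R.

R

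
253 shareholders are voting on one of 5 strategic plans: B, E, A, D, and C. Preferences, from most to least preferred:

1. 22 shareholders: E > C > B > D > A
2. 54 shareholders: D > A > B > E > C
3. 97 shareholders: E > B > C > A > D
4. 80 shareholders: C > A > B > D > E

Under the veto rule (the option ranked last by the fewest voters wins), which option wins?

B

Last-place votes: B 0, E 80, A 22, D 97, C 54.
B is ranked last by the fewest voters, so B wins.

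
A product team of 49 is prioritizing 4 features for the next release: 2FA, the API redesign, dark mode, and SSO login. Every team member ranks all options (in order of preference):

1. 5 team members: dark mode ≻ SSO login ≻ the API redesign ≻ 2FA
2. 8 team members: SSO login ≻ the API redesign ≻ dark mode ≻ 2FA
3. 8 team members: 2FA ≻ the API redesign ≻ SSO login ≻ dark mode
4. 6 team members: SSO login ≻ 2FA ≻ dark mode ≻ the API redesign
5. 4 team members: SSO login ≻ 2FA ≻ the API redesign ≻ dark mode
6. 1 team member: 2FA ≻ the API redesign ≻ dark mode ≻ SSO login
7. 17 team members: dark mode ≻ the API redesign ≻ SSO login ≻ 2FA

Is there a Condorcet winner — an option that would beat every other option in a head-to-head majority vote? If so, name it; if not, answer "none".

none

Checking pairwise contests:
the API redesign beats 2FA 30–19.
dark mode beats the API redesign 28–21.
SSO login beats dark mode 26–23.
the API redesign beats SSO login 26–23.
Every option loses at least one head-to-head, so there is no Condorcet winner.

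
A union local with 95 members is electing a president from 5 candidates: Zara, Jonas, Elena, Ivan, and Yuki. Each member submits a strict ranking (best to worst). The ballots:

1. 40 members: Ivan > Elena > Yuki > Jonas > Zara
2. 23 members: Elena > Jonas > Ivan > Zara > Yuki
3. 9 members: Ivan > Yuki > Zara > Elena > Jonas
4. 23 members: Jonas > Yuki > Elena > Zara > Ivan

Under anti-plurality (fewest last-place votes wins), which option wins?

Elena

Last-place votes: Zara 40, Jonas 9, Elena 0, Ivan 23, Yuki 23.
Elena is ranked last by the fewest voters, so Elena wins.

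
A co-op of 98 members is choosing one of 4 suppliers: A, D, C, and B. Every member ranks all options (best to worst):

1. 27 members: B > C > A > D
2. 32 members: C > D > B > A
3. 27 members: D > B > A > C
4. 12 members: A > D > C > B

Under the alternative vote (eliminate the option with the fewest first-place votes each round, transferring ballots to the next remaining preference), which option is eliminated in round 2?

B

Round 1: A 12, D 27, C 32, B 27. Eliminate A.
Round 2: D 39, C 32, B 27. Eliminate B.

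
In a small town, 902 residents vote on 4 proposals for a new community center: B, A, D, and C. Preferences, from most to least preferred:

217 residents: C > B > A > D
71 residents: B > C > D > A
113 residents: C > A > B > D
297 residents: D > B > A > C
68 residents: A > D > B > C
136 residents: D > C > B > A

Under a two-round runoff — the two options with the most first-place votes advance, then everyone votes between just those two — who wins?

D

Round 1 first-place votes: B 71, A 68, D 433, C 330.
D and C advance.
Runoff: D is preferred to C by 501 voters; C by 401.
D wins the runoff.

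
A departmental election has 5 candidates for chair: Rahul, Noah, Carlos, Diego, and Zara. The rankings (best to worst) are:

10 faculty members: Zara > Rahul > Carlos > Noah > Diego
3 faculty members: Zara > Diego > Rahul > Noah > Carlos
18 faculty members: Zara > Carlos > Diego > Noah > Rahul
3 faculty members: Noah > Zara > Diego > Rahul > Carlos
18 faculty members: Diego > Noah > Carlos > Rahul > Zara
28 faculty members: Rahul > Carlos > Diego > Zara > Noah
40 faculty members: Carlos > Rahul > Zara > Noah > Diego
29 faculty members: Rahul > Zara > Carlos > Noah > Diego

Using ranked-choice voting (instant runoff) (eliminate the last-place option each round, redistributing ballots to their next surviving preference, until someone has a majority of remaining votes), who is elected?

Carlos

Round 1: Rahul 57, Noah 3, Carlos 40, Diego 18, Zara 31. Eliminate Noah.
Round 2: Rahul 57, Carlos 40, Diego 18, Zara 34. Eliminate Diego.
Round 3: Rahul 57, Carlos 58, Zara 34. Eliminate Zara.
Round 4: Rahul 73, Carlos 76. Carlos has a majority.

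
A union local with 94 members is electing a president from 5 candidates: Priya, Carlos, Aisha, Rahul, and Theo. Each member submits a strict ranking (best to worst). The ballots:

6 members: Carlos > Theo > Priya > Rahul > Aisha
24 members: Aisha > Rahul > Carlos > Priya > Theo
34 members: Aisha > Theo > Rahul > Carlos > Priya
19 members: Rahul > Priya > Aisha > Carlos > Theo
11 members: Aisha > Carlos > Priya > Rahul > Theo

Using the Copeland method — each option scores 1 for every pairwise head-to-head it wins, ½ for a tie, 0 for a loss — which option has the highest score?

Priya: beats Theo; loses to Carlos, Aisha, and Rahul → score 1.
Carlos: beats Priya and Theo; loses to Aisha and Rahul → score 2.
Aisha: beats Priya, Carlos, Rahul, and Theo → score 4.
Rahul: beats Priya, Carlos, and Theo; loses to Aisha → score 3.
Theo: loses to Priya, Carlos, Aisha, and Rahul → score 0.
Aisha has the best pairwise record.

Aisha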